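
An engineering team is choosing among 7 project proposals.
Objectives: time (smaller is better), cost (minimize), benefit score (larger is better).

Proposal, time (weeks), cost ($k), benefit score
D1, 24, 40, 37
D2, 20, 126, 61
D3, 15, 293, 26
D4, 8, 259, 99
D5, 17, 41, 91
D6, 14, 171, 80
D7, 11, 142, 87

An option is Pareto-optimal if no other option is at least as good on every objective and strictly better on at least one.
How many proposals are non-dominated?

4

D1: not dominated (best cost).
D2: dominated by D5 (time 17≤20, cost 41≤126, benefit score 91≥61).
D3: dominated by D4 (time 8≤15, cost 259≤293, benefit score 99≥26).
D4: not dominated (best time).
D5: not dominated.
D6: dominated by D7 (time 11≤14, cost 142≤171, benefit score 87≥80).
D7: not dominated.
Pareto-optimal: D1, D4, D5, D7 → 4.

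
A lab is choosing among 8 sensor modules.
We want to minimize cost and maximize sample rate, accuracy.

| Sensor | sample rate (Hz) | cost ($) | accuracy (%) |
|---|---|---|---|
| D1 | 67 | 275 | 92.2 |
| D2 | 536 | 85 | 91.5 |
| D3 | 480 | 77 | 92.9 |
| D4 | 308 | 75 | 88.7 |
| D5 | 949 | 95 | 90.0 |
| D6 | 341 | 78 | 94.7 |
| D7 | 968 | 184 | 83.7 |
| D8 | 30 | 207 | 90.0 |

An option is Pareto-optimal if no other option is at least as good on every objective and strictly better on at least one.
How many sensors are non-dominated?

D1: dominated by D3 (sample rate 480≥67, cost 77≤275, accuracy 92.9≥92.2).
D2: not dominated.
D3: not dominated.
D4: not dominated (best cost).
D5: not dominated.
D6: not dominated (best accuracy).
D7: not dominated (best sample rate).
D8: dominated by D2 (sample rate 536≥30, cost 85≤207, accuracy 91.5≥90.0).
Pareto-optimal: D2, D3, D4, D5, D6, D7 → 6.

6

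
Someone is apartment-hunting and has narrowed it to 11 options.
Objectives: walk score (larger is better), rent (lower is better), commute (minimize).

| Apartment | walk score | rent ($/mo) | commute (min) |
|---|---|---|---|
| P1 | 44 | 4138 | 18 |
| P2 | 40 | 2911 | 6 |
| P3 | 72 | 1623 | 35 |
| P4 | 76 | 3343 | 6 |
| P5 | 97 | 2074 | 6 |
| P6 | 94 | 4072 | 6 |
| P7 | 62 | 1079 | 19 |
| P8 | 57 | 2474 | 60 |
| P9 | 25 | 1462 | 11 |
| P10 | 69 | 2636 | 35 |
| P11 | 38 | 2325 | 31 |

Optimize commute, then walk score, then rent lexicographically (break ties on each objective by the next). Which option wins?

First minimize commute: best is 6, kept {P2, P4, P5, P6}.
Then maximize walk score: best is 97, kept {P5}.

P5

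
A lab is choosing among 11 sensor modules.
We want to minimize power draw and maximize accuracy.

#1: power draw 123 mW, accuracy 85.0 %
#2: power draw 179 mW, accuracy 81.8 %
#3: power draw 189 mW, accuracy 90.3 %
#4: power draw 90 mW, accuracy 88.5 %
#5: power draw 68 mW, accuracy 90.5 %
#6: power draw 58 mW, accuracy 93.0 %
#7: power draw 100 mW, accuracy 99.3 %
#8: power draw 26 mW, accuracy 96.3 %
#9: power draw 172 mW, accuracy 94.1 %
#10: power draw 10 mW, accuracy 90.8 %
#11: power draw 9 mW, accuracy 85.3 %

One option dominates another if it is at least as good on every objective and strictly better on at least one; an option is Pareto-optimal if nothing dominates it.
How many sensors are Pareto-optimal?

4

#1: dominated by #4 (power draw 90≤123, accuracy 88.5≥85.0).
#2: dominated by #1 (power draw 123≤179, accuracy 85.0≥81.8).
#3: dominated by #5 (power draw 68≤189, accuracy 90.5≥90.3).
#4: dominated by #5 (power draw 68≤90, accuracy 90.5≥88.5).
#5: dominated by #6 (power draw 58≤68, accuracy 93.0≥90.5).
#6: dominated by #8 (power draw 26≤58, accuracy 96.3≥93.0).
#7: not dominated (best accuracy).
#8: not dominated.
#9: dominated by #7 (power draw 100≤172, accuracy 99.3≥94.1).
#10: not dominated.
#11: not dominated (best power draw).
Pareto-optimal: #7, #8, #10, #11 → 4.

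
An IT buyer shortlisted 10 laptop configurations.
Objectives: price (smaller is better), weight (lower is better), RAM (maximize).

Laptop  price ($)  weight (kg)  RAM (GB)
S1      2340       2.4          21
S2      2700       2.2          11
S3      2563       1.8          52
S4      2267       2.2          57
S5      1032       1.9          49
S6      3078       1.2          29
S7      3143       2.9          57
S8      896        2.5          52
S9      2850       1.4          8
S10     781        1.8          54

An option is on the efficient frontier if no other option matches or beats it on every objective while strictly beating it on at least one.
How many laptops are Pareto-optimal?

4

S1: dominated by S4 (price 2267≤2340, weight 2.2≤2.4, RAM 57≥21).
S2: dominated by S3 (price 2563≤2700, weight 1.8≤2.2, RAM 52≥11).
S3: dominated by S10 (price 781≤2563, weight 1.8≤1.8, RAM 54≥52).
S4: not dominated.
S5: dominated by S10 (price 781≤1032, weight 1.8≤1.9, RAM 54≥49).
S6: not dominated (best weight).
S7: dominated by S4 (price 2267≤3143, weight 2.2≤2.9, RAM 57≥57).
S8: dominated by S10 (price 781≤896, weight 1.8≤2.5, RAM 54≥52).
S9: not dominated.
S10: not dominated (best price).
Pareto-optimal: S4, S6, S9, S10 → 4.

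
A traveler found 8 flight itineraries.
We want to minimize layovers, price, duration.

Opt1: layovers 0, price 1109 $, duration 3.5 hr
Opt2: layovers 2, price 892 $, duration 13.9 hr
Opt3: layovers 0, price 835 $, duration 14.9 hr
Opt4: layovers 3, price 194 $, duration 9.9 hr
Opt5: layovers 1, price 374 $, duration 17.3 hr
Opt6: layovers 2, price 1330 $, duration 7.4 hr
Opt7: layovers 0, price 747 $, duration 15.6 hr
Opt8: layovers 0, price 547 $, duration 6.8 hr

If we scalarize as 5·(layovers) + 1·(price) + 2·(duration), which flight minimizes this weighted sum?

Opt4

Opt1: 5·0 + 1·1109 + 2·3.5 = 1116.0
Opt2: 5·2 + 1·892 + 2·13.9 = 929.8
Opt3: 5·0 + 1·835 + 2·14.9 = 864.8
Opt4: 5·3 + 1·194 + 2·9.9 = 228.8
Opt5: 5·1 + 1·374 + 2·17.3 = 413.6
Opt6: 5·2 + 1·1330 + 2·7.4 = 1354.8
Opt7: 5·0 + 1·747 + 2·15.6 = 778.2
Opt8: 5·0 + 1·547 + 2·6.8 = 560.6
Lowest: Opt4 at 228.8.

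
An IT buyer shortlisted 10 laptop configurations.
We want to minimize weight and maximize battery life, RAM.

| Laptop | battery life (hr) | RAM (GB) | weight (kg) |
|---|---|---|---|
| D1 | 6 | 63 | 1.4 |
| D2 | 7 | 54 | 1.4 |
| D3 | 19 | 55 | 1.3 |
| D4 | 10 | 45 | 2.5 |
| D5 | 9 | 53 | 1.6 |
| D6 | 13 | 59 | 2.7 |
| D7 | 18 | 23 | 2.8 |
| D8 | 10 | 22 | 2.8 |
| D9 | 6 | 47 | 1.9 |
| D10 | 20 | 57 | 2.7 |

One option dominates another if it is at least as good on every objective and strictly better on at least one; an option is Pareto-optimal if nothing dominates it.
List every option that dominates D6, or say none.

none

D1: worse on battery life (6 vs 13).
D2: worse on battery life (7 vs 13).
D3: worse on RAM (55 vs 59).
D4: worse on battery life (10 vs 13).
D5: worse on battery life (9 vs 13).
D7: worse on RAM (23 vs 59).
D8: worse on battery life (10 vs 13).
D9: worse on battery life (6 vs 13).
D10: worse on RAM (57 vs 59).
No option dominates D6.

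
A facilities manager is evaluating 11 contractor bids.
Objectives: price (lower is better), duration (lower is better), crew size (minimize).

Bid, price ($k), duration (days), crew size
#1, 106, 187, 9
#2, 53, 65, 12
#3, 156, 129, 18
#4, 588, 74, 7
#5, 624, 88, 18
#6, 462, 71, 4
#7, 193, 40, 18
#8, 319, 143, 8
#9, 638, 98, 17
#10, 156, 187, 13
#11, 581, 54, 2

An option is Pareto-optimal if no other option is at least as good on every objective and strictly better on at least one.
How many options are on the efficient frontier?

6

#1: not dominated.
#2: not dominated (best price).
#3: dominated by #2 (price 53≤156, duration 65≤129, crew size 12≤18).
#4: dominated by #6 (price 462≤588, duration 71≤74, crew size 4≤7).
#5: dominated by #2 (price 53≤624, duration 65≤88, crew size 12≤18).
#6: not dominated.
#7: not dominated (best duration).
#8: not dominated.
#9: dominated by #2 (price 53≤638, duration 65≤98, crew size 12≤17).
#10: dominated by #1 (price 106≤156, duration 187≤187, crew size 9≤13).
#11: not dominated (best crew size).
Pareto-optimal: #1, #2, #6, #7, #8, #11 → 6.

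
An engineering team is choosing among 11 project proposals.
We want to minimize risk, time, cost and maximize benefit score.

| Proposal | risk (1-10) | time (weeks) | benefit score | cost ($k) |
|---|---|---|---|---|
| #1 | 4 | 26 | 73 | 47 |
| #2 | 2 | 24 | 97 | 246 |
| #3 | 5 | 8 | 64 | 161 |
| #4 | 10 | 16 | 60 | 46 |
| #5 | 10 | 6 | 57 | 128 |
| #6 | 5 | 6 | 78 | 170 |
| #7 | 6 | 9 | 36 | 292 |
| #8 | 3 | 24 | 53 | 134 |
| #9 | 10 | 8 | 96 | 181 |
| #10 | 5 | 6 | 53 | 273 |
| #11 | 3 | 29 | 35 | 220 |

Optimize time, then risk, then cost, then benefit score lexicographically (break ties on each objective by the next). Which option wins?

First minimize time: best is 6, kept {#5, #6, #10}.
Then minimize risk: best is 5, kept {#6, #10}.
Then minimize cost: best is 170, kept {#6}.

#6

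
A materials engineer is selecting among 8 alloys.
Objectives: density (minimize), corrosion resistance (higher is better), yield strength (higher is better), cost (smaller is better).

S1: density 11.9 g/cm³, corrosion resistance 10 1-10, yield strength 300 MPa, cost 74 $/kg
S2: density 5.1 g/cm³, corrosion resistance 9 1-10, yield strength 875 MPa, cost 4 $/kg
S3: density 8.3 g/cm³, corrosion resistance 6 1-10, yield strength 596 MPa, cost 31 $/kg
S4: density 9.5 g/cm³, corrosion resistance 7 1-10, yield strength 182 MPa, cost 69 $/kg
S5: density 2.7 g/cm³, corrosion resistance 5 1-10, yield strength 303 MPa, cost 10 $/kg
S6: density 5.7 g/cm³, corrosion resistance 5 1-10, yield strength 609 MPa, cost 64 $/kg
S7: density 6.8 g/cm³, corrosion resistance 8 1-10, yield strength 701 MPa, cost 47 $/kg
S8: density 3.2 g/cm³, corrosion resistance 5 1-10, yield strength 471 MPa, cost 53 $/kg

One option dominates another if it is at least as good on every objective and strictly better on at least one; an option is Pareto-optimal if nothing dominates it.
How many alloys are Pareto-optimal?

4

S1: not dominated (best corrosion resistance).
S2: not dominated (best yield strength).
S3: dominated by S2 (density 5.1≤8.3, corrosion resistance 9≥6, yield strength 875≥596, cost 4≤31).
S4: dominated by S2 (density 5.1≤9.5, corrosion resistance 9≥7, yield strength 875≥182, cost 4≤69).
S5: not dominated (best density).
S6: dominated by S2 (density 5.1≤5.7, corrosion resistance 9≥5, yield strength 875≥609, cost 4≤64).
S7: dominated by S2 (density 5.1≤6.8, corrosion resistance 9≥8, yield strength 875≥701, cost 4≤47).
S8: not dominated.
Pareto-optimal: S1, S2, S5, S8 → 4.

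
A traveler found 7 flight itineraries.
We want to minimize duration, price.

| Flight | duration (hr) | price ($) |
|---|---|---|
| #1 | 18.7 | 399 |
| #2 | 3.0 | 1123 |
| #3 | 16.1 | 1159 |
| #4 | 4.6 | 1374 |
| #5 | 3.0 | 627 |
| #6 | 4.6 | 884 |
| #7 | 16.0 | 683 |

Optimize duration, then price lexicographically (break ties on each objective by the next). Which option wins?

First minimize duration: best is 3.0, kept {#2, #5}.
Then minimize price: best is 627, kept {#5}.

#5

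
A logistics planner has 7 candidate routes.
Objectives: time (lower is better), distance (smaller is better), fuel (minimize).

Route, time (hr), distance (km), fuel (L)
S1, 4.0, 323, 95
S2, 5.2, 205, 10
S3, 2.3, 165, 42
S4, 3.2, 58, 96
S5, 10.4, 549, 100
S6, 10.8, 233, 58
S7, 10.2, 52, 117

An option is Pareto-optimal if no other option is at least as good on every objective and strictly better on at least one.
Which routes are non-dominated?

S1: dominated by S3 (time 2.3≤4.0, distance 165≤323, fuel 42≤95).
S2: not dominated (best fuel).
S3: not dominated (best time).
S4: not dominated.
S5: dominated by S1 (time 4.0≤10.4, distance 323≤549, fuel 95≤100).
S6: dominated by S2 (time 5.2≤10.8, distance 205≤233, fuel 10≤58).
S7: not dominated (best distance).

S2, S3, S4, S7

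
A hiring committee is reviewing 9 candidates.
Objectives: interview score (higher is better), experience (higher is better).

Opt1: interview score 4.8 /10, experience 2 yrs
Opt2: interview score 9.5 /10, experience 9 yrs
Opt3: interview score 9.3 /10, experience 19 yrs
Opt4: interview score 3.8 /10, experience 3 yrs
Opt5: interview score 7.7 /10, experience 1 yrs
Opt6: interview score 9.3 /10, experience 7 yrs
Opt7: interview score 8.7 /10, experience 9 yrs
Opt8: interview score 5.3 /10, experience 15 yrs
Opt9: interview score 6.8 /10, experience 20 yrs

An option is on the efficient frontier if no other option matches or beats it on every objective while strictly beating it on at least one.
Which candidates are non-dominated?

Opt2, Opt3, Opt9

Opt1: dominated by Opt2 (interview score 9.5≥4.8, experience 9≥2).
Opt2: not dominated (best interview score).
Opt3: not dominated.
Opt4: dominated by Opt2 (interview score 9.5≥3.8, experience 9≥3).
Opt5: dominated by Opt2 (interview score 9.5≥7.7, experience 9≥1).
Opt6: dominated by Opt2 (interview score 9.5≥9.3, experience 9≥7).
Opt7: dominated by Opt2 (interview score 9.5≥8.7, experience 9≥9).
Opt8: dominated by Opt3 (interview score 9.3≥5.3, experience 19≥15).
Opt9: not dominated (best experience).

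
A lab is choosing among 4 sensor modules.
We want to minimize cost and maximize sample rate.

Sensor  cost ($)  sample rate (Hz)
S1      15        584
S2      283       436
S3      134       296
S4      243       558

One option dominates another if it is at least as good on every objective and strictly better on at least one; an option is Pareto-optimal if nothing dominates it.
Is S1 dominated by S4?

No

S4 vs S1: S4 is worse on cost (243 vs 15), so it does not dominate S1.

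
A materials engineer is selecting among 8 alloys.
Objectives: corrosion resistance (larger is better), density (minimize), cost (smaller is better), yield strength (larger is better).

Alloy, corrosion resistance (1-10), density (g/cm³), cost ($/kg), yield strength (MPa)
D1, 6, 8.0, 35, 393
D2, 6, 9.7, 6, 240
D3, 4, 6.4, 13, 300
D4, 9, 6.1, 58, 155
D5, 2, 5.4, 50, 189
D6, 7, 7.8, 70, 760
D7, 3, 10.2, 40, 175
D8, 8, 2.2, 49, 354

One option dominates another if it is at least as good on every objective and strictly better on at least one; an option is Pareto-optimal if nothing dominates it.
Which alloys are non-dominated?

D1: not dominated.
D2: not dominated (best cost).
D3: not dominated.
D4: not dominated (best corrosion resistance).
D5: dominated by D8 (corrosion resistance 8≥2, density 2.2≤5.4, cost 49≤50, yield strength 354≥189).
D6: not dominated (best yield strength).
D7: dominated by D1 (corrosion resistance 6≥3, density 8.0≤10.2, cost 35≤40, yield strength 393≥175).
D8: not dominated (best density).

D1, D2, D3, D4, D6, D8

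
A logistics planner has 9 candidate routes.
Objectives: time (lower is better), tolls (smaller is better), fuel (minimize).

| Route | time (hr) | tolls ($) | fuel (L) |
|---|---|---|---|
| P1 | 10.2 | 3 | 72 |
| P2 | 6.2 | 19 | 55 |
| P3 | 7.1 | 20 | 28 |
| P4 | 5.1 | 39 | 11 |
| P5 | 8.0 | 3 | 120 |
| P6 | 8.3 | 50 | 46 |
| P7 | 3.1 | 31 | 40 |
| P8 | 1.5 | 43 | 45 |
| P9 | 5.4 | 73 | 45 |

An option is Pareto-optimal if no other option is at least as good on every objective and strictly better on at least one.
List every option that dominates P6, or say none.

P3: time 7.1≤8.3, tolls 20≤50, fuel 28≤46 — dominates P6.
P4: time 5.1≤8.3, tolls 39≤50, fuel 11≤46 — dominates P6.
P7: time 3.1≤8.3, tolls 31≤50, fuel 40≤46 — dominates P6.
P8: time 1.5≤8.3, tolls 43≤50, fuel 45≤46 — dominates P6.
Others (P1, P2, P5, P9) are each worse than P6 on at least one objective.

P3, P4, P7, P8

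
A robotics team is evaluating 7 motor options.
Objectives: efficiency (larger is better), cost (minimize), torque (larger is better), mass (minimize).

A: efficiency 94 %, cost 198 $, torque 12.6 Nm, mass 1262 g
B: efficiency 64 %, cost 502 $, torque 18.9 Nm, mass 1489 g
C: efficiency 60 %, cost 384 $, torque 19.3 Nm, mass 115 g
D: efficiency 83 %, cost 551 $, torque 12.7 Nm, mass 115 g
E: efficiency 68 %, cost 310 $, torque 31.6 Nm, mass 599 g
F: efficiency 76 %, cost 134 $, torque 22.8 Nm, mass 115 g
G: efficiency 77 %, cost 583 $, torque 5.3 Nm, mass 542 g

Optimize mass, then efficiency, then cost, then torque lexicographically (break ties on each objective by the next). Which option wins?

D

First minimize mass: best is 115, kept {C, D, F}.
Then maximize efficiency: best is 83, kept {D}.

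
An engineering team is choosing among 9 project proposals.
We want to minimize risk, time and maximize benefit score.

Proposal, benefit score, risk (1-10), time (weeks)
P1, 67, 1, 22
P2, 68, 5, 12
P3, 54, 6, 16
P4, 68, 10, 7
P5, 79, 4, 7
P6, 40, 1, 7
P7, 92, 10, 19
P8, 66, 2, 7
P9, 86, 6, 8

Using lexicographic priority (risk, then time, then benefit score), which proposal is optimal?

First minimize risk: best is 1, kept {P1, P6}.
Then minimize time: best is 7, kept {P6}.

P6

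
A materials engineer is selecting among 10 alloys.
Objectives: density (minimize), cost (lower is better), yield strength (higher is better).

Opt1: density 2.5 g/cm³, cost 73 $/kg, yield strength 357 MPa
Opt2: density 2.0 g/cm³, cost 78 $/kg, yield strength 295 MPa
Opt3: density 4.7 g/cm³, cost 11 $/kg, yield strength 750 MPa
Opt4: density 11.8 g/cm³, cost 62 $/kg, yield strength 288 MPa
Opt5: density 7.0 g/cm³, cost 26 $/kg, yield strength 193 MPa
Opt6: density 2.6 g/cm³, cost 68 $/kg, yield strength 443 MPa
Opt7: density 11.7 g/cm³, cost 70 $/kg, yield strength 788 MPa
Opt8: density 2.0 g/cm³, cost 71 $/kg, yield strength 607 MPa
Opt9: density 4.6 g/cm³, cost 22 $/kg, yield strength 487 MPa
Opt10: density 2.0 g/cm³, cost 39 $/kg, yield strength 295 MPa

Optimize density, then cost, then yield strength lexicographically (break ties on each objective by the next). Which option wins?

Opt10

First minimize density: best is 2.0, kept {Opt2, Opt8, Opt10}.
Then minimize cost: best is 39, kept {Opt10}.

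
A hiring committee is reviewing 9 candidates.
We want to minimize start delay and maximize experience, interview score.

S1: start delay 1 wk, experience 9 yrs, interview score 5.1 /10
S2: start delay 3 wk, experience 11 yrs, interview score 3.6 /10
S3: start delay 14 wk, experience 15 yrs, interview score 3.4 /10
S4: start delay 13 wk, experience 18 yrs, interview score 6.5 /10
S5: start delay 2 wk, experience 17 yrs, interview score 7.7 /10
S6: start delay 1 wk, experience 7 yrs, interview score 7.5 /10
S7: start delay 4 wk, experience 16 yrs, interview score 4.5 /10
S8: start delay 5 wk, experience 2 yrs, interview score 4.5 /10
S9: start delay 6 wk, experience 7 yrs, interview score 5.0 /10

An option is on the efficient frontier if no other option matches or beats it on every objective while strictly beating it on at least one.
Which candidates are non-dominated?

S1: not dominated.
S2: dominated by S5 (start delay 2≤3, experience 17≥11, interview score 7.7≥3.6).
S3: dominated by S4 (start delay 13≤14, experience 18≥15, interview score 6.5≥3.4).
S4: not dominated (best experience).
S5: not dominated (best interview score).
S6: not dominated.
S7: dominated by S5 (start delay 2≤4, experience 17≥16, interview score 7.7≥4.5).
S8: dominated by S1 (start delay 1≤5, experience 9≥2, interview score 5.1≥4.5).
S9: dominated by S1 (start delay 1≤6, experience 9≥7, interview score 5.1≥5.0).

S1, S4, S5, S6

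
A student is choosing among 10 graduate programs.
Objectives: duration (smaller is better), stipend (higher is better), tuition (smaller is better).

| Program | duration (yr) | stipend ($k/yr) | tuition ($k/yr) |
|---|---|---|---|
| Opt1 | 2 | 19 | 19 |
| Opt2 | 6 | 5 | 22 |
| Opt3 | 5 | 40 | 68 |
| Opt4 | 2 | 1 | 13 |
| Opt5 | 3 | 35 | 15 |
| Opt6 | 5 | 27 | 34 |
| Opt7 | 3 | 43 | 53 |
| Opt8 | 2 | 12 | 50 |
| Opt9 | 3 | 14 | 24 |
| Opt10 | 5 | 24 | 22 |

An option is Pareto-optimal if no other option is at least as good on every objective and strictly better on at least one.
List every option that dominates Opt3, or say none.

Opt7: duration 3≤5, stipend 43≥40, tuition 53≤68 — dominates Opt3.
Others (Opt1, Opt2, Opt4, Opt5, Opt6, Opt8, Opt9, Opt10) are each worse than Opt3 on at least one objective.

Opt7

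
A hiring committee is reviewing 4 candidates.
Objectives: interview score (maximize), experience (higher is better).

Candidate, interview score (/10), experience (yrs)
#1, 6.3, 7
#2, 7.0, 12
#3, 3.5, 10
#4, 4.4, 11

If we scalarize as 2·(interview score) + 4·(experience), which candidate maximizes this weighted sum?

#1: 2·6.3 + 4·7 = 40.6
#2: 2·7.0 + 4·12 = 62.0
#3: 2·3.5 + 4·10 = 47.0
#4: 2·4.4 + 4·11 = 52.8
Highest: #2 at 62.0.

#2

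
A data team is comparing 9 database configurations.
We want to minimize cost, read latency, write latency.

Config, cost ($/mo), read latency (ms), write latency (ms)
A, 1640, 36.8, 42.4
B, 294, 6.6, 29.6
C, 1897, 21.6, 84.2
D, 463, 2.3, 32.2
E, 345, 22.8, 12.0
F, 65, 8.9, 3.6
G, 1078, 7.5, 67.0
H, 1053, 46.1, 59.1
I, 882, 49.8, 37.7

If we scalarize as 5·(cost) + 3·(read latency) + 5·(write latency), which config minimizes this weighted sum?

F

A: 5·1640 + 3·36.8 + 5·42.4 = 8522.4
B: 5·294 + 3·6.6 + 5·29.6 = 1637.8
C: 5·1897 + 3·21.6 + 5·84.2 = 9970.8
D: 5·463 + 3·2.3 + 5·32.2 = 2482.9
E: 5·345 + 3·22.8 + 5·12.0 = 1853.4
F: 5·65 + 3·8.9 + 5·3.6 = 369.7
G: 5·1078 + 3·7.5 + 5·67.0 = 5747.5
H: 5·1053 + 3·46.1 + 5·59.1 = 5698.8
I: 5·882 + 3·49.8 + 5·37.7 = 4747.9
Lowest: F at 369.7.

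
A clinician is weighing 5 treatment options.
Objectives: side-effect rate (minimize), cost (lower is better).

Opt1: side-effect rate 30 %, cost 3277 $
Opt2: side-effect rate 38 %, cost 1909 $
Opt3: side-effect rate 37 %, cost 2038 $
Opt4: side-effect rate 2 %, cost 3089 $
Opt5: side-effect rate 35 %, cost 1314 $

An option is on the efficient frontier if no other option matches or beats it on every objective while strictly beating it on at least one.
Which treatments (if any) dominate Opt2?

Opt5: side-effect rate 35≤38, cost 1314≤1909 — dominates Opt2.
Others (Opt1, Opt3, Opt4) are each worse than Opt2 on at least one objective.

Opt5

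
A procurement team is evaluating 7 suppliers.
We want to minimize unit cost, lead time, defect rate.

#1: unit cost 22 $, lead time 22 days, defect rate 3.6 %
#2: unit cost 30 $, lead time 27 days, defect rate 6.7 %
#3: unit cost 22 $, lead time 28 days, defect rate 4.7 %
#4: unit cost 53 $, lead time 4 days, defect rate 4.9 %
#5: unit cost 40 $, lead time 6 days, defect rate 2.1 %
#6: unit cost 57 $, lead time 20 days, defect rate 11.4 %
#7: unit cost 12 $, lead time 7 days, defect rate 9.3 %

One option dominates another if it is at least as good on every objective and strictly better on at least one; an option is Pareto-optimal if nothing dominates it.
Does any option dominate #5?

No

#1: worse on lead time (22 vs 6).
#2: worse on lead time (27 vs 6).
#3: worse on lead time (28 vs 6).
#4: worse on unit cost (53 vs 40).
#6: worse on unit cost (57 vs 40).
#7: worse on lead time (7 vs 6).
No option is at least as good as #5 on every objective and strictly better on one.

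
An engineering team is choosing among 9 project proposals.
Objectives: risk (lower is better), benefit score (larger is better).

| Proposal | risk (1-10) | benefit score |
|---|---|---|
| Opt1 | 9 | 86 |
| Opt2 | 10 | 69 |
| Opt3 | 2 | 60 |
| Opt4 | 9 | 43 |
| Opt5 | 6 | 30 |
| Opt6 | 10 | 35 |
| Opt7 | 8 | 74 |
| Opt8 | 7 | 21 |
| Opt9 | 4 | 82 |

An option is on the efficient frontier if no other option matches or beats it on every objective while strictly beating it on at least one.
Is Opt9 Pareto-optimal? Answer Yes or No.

Opt1: worse on risk (9 vs 4).
Opt2: worse on risk (10 vs 4).
Opt3: worse on benefit score (60 vs 82).
Opt4: worse on risk (9 vs 4).
Opt5: worse on risk (6 vs 4).
Opt6: worse on risk (10 vs 4).
Opt7: worse on risk (8 vs 4).
Opt8: worse on risk (7 vs 4).
No option is at least as good as Opt9 on every objective and strictly better on one.

Yes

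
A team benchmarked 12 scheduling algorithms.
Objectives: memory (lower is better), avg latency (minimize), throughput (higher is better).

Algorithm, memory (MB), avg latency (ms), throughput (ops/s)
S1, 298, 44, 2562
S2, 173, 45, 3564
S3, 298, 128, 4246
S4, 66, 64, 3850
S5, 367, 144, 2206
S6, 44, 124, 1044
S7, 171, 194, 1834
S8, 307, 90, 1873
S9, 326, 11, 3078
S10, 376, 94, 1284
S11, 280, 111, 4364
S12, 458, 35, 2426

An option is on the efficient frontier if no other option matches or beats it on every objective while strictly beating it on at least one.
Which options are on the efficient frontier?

S1, S2, S4, S6, S9, S11

S1: not dominated.
S2: not dominated.
S3: dominated by S11 (memory 280≤298, avg latency 111≤128, throughput 4364≥4246).
S4: not dominated.
S5: dominated by S1 (memory 298≤367, avg latency 44≤144, throughput 2562≥2206).
S6: not dominated (best memory).
S7: dominated by S4 (memory 66≤171, avg latency 64≤194, throughput 3850≥1834).
S8: dominated by S1 (memory 298≤307, avg latency 44≤90, throughput 2562≥1873).
S9: not dominated (best avg latency).
S10: dominated by S1 (memory 298≤376, avg latency 44≤94, throughput 2562≥1284).
S11: not dominated (best throughput).
S12: dominated by S9 (memory 326≤458, avg latency 11≤35, throughput 3078≥2426).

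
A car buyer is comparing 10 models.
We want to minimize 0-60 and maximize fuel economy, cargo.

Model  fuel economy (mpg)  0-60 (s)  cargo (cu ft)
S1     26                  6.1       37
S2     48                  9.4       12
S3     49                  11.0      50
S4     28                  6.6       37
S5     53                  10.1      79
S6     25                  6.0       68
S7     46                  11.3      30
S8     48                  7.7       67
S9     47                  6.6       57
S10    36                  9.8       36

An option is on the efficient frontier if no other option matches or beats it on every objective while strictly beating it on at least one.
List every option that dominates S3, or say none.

S5: fuel economy 53≥49, 0-60 10.1≤11.0, cargo 79≥50 — dominates S3.
Others (S1, S2, S4, S6, S7, S8, S9, S10) are each worse than S3 on at least one objective.

S5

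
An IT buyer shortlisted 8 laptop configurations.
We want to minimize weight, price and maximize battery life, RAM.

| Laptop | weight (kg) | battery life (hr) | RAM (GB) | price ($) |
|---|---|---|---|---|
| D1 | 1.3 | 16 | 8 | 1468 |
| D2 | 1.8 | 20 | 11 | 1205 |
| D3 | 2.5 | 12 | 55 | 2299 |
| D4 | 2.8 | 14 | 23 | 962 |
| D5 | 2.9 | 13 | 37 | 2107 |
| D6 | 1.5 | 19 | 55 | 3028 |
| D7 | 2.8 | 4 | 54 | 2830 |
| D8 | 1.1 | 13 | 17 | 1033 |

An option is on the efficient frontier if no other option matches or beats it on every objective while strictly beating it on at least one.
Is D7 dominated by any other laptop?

Yes

D3 vs D7: weight 2.5≤2.8, battery life 12≥4, RAM 55≥54, price 2299≤2830 — D3 is at least as good on every objective and strictly better on at least one, so D3 dominates D7.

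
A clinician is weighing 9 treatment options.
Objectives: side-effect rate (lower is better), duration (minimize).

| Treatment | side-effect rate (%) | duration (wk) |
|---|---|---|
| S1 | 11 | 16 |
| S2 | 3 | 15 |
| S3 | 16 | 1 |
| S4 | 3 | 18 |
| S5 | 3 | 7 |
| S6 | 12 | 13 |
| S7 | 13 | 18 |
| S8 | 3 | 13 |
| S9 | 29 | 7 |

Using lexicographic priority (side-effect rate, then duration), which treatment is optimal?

S5

First minimize side-effect rate: best is 3, kept {S2, S4, S5, S8}.
Then minimize duration: best is 7, kept {S5}.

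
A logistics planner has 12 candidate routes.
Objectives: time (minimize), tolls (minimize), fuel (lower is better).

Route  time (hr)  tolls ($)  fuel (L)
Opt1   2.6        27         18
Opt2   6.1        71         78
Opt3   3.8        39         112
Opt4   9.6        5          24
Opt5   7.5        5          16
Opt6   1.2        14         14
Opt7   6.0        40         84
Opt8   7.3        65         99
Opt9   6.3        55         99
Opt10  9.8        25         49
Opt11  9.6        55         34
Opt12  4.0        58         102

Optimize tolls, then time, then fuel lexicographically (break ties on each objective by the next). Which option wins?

First minimize tolls: best is 5, kept {Opt4, Opt5}.
Then minimize time: best is 7.5, kept {Opt5}.

Opt5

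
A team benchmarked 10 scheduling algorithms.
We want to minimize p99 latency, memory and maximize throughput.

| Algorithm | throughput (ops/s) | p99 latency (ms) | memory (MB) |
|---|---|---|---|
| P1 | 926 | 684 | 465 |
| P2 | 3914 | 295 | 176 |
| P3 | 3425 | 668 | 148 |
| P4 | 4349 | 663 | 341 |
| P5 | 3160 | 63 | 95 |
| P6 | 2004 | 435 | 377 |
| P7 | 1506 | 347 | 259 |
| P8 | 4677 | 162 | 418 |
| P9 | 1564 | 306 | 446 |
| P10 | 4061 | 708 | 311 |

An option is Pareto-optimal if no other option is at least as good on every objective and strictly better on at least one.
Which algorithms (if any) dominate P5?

P1: worse on throughput (926 vs 3160).
P2: worse on p99 latency (295 vs 63).
P3: worse on p99 latency (668 vs 63).
P4: worse on p99 latency (663 vs 63).
P6: worse on throughput (2004 vs 3160).
P7: worse on throughput (1506 vs 3160).
P8: worse on p99 latency (162 vs 63).
P9: worse on throughput (1564 vs 3160).
P10: worse on p99 latency (708 vs 63).
No option dominates P5.

none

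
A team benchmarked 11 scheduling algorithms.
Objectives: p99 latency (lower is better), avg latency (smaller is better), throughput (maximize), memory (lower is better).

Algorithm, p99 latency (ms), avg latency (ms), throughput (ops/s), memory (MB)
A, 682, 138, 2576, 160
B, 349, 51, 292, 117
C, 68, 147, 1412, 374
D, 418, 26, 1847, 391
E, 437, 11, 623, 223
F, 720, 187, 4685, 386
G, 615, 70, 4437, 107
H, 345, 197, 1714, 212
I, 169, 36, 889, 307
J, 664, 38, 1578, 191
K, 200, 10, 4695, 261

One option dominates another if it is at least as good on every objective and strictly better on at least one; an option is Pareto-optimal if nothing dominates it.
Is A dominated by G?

Yes

G vs A: p99 latency 615≤682, avg latency 70≤138, throughput 4437≥2576, memory 107≤160 — G is at least as good on every objective with at least one strict improvement.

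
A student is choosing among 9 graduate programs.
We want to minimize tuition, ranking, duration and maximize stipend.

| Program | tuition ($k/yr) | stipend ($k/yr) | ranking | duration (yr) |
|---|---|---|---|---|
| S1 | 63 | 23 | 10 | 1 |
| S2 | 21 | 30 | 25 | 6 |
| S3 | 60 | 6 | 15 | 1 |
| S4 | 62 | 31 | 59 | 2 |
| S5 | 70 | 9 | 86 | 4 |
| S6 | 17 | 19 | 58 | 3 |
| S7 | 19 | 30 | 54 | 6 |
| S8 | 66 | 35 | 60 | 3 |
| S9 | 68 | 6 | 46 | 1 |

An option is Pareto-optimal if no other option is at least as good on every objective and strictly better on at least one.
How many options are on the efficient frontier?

S1: not dominated (best ranking).
S2: not dominated.
S3: not dominated.
S4: not dominated.
S5: dominated by S1 (tuition 63≤70, stipend 23≥9, ranking 10≤86, duration 1≤4).
S6: not dominated (best tuition).
S7: not dominated.
S8: not dominated (best stipend).
S9: dominated by S1 (tuition 63≤68, stipend 23≥6, ranking 10≤46, duration 1≤1).
Pareto-optimal: S1, S2, S3, S4, S6, S7, S8 → 7.

7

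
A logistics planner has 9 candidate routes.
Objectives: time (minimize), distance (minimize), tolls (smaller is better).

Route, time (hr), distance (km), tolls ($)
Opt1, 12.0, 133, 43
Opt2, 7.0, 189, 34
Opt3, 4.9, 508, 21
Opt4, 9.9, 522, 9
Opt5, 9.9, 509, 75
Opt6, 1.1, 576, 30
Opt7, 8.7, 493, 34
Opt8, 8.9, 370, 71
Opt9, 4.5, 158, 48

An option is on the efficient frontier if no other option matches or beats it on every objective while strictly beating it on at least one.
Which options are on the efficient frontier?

Opt1, Opt2, Opt3, Opt4, Opt6, Opt9

Opt1: not dominated (best distance).
Opt2: not dominated.
Opt3: not dominated.
Opt4: not dominated (best tolls).
Opt5: dominated by Opt2 (time 7.0≤9.9, distance 189≤509, tolls 34≤75).
Opt6: not dominated (best time).
Opt7: dominated by Opt2 (time 7.0≤8.7, distance 189≤493, tolls 34≤34).
Opt8: dominated by Opt2 (time 7.0≤8.9, distance 189≤370, tolls 34≤71).
Opt9: not dominated.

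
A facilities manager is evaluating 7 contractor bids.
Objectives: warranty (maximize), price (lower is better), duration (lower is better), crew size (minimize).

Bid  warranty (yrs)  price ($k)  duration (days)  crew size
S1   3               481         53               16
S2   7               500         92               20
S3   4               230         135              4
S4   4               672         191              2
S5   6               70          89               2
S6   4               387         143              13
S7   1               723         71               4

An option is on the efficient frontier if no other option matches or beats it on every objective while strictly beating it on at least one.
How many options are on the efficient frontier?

S1: not dominated (best duration).
S2: not dominated (best warranty).
S3: dominated by S5 (warranty 6≥4, price 70≤230, duration 89≤135, crew size 2≤4).
S4: dominated by S5 (warranty 6≥4, price 70≤672, duration 89≤191, crew size 2≤2).
S5: not dominated (best price).
S6: dominated by S3 (warranty 4≥4, price 230≤387, duration 135≤143, crew size 4≤13).
S7: not dominated.
Pareto-optimal: S1, S2, S5, S7 → 4.

4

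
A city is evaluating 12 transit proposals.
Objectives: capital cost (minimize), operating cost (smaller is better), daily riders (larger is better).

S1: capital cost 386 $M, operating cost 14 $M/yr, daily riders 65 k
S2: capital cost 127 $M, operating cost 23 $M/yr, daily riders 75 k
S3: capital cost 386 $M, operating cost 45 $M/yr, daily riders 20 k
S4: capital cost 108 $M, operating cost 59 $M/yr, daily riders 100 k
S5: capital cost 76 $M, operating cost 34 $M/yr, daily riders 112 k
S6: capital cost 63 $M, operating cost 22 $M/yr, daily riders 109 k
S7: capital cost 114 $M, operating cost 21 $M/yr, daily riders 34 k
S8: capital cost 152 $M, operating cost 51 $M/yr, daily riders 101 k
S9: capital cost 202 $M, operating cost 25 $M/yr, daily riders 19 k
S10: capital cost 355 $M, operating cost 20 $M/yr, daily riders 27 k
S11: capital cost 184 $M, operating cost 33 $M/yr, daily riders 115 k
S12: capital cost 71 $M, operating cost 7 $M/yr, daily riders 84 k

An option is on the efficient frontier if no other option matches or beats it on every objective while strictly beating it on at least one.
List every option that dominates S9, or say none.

S2, S6, S7, S12

S2: capital cost 127≤202, operating cost 23≤25, daily riders 75≥19 — dominates S9.
S6: capital cost 63≤202, operating cost 22≤25, daily riders 109≥19 — dominates S9.
S7: capital cost 114≤202, operating cost 21≤25, daily riders 34≥19 — dominates S9.
S12: capital cost 71≤202, operating cost 7≤25, daily riders 84≥19 — dominates S9.
Others (S1, S3, S4, S5, S8, S10, S11) are each worse than S9 on at least one objective.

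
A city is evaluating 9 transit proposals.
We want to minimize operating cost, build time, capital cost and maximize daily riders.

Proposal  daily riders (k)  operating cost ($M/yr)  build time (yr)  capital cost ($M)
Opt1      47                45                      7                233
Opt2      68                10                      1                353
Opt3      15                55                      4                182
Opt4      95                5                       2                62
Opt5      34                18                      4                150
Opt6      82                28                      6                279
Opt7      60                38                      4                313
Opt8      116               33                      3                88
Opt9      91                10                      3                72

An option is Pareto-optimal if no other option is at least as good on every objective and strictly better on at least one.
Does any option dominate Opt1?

Opt4 vs Opt1: daily riders 95≥47, operating cost 5≤45, build time 2≤7, capital cost 62≤233 — Opt4 is at least as good on every objective and strictly better on at least one, so Opt4 dominates Opt1.

Yes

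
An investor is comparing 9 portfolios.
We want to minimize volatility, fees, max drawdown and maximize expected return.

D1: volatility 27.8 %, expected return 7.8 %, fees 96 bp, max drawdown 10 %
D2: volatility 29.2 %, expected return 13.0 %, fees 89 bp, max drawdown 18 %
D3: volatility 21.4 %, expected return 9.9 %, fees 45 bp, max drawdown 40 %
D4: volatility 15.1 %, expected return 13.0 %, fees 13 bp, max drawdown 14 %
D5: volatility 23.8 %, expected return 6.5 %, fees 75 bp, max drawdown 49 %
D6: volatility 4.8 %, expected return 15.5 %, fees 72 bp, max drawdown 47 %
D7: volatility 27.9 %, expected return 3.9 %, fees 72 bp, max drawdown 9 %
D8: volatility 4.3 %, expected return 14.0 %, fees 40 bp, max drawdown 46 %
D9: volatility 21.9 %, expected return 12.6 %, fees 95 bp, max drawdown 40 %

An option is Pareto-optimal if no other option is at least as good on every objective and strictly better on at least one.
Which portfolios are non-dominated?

D1: not dominated.
D2: dominated by D4 (volatility 15.1≤29.2, expected return 13.0≥13.0, fees 13≤89, max drawdown 14≤18).
D3: dominated by D4 (volatility 15.1≤21.4, expected return 13.0≥9.9, fees 13≤45, max drawdown 14≤40).
D4: not dominated (best fees).
D5: dominated by D3 (volatility 21.4≤23.8, expected return 9.9≥6.5, fees 45≤75, max drawdown 40≤49).
D6: not dominated (best expected return).
D7: not dominated (best max drawdown).
D8: not dominated (best volatility).
D9: dominated by D4 (volatility 15.1≤21.9, expected return 13.0≥12.6, fees 13≤95, max drawdown 14≤40).

D1, D4, D6, D7, D8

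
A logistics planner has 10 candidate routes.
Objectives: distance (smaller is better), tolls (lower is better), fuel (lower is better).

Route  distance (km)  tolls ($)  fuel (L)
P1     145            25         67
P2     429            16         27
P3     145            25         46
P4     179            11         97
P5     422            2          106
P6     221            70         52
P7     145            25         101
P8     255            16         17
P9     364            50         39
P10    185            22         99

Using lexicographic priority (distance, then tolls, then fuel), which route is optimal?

First minimize distance: best is 145, kept {P1, P3, P7}.
Then minimize tolls: best is 25, kept {P1, P3, P7}.
Then minimize fuel: best is 46, kept {P3}.

P3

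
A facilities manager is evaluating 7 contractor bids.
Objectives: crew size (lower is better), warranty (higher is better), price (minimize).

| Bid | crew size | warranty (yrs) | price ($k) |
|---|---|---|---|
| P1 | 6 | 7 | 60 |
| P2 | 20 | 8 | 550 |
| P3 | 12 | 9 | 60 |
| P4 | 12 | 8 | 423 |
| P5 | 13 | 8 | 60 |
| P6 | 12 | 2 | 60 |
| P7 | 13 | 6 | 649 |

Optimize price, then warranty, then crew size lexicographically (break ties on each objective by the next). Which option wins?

P3

First minimize price: best is 60, kept {P1, P3, P5, P6}.
Then maximize warranty: best is 9, kept {P3}.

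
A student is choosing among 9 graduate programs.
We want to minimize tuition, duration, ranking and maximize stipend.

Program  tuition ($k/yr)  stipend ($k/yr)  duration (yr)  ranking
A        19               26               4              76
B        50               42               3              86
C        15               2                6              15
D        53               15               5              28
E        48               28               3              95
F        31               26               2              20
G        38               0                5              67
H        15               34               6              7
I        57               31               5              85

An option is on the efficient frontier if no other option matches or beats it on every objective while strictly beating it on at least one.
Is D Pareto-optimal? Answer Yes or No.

F vs D: tuition 31≤53, stipend 26≥15, duration 2≤5, ranking 20≤28 — F is at least as good on every objective and strictly better on at least one, so F dominates D.

No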